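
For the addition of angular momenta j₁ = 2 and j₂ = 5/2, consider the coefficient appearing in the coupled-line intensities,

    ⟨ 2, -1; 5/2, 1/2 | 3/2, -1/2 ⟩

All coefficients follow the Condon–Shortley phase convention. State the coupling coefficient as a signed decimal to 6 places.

triangle: 3!*1!*2!/7! = 12/5040
(j±m)!: 1!*3!*3!*2!*1!*2! = 144
prefactor² = (2J+1)*Δ*N² = 48/35
  k=2: +1/(2!*1!*1!*1!*0!*1!) = 1/2
  k=3: −1/(3!*0!*0!*0!*1!*2!) = -1/12
Σ = 5/12  ⇒  CG² = 48/35*(5/12)² = 5/21
CG = +√(5/21) = +0.487950

+0.487950  (= +√(5/21))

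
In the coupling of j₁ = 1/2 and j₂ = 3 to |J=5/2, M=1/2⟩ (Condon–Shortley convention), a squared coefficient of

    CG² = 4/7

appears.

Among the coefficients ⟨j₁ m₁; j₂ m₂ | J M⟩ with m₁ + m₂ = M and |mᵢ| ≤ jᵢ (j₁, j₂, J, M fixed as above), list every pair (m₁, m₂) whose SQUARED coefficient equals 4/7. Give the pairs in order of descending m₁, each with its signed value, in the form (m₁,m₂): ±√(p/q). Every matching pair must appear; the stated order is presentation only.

(-1/2,1): −√(4/7)

Admissible pairs with m₁+m₂ = M = 1/2: (-1/2,1), (1/2,0)
  (m₁,m₂)=(1/2,0): CG² = 3/7, CG = +√(3/7)
  (m₁,m₂)=(-1/2,1): CG² = 4/7, CG = −√(4/7)   ← matches the target
Pairs with CG² = 4/7: (-1/2,1): −√(4/7)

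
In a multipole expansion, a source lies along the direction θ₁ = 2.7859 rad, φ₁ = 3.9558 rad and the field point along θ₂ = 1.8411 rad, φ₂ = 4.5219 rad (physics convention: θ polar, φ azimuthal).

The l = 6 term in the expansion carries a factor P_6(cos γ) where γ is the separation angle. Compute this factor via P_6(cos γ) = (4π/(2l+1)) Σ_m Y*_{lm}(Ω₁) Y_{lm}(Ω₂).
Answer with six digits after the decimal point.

0.293278

Term-by-term m-sum for l=6 (normalisation 4π/13 = 0.966644):
  m=-6: (0.000148, -0.000849) × (-0.160553, -0.352062) = (-0.000323, 0.000084)  (running Σ = (-0.000323, 0.000084))
  m=-5: (-0.004807, -0.006438) × (0.302636, -0.215302) = (-0.002841, -0.000913)  (running Σ = (-0.003163, -0.000829))
  m=-4: (-0.045169, -0.005228) × (-0.048017, -0.045816) = (0.001929, 0.002321)  (running Σ = (-0.001234, 0.001491))
  m=-3: (-0.131589, 0.110604) × (0.186552, -0.290110) = (0.007539, 0.058809)  (running Σ = (0.006305, 0.060300))
  m=-2: (-0.024256, 0.420513) × (0.032477, 0.013008) = (-0.006258, 0.013341)  (running Σ = (0.000047, 0.073641))
  m=-1: (0.380307, 0.402876) × (0.060794, -0.315275) = (0.150137, -0.095409)  (running Σ = (0.150184, -0.021768))
  m=0: (0.049178, -0.000000) × (0.061598, 0.000000) = (0.003029, 0.000000)  (running Σ = (0.153214, -0.021768))
  m=1: (-0.380307, 0.402876) × (-0.060794, -0.315275) = (0.150137, 0.095409)  (running Σ = (0.303351, 0.073641))
  m=2: (-0.024256, -0.420513) × (0.032477, -0.013008) = (-0.006258, -0.013341)  (running Σ = (0.297093, 0.060300))
  m=3: (0.131589, 0.110604) × (-0.186552, -0.290110) = (0.007539, -0.058809)  (running Σ = (0.304632, 0.001491))
  m=4: (-0.045169, 0.005228) × (-0.048017, 0.045816) = (0.001929, -0.002321)  (running Σ = (0.306561, -0.000829))
  m=5: (0.004807, -0.006438) × (-0.302636, -0.215302) = (-0.002841, 0.000913)  (running Σ = (0.303721, 0.000084))
  m=6: (0.000148, 0.000849) × (-0.160553, 0.352062) = (-0.000323, -0.000084)  (running Σ = (0.303398, -0.000000))
Σ over m = (0.303398, -0.000000); ×(4π/13) → (0.293278, -0.000000). Real part: 0.293278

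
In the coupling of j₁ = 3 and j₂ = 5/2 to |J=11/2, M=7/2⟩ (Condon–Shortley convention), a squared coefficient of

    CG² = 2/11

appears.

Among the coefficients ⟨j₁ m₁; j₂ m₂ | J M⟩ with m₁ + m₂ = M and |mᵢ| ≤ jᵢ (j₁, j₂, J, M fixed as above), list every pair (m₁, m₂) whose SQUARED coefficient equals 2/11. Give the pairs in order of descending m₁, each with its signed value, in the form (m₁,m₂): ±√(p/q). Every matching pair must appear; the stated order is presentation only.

(3,1/2): +√(2/11)

Admissible pairs with m₁+m₂ = M = 7/2: (1,5/2), (2,3/2), (3,1/2)
  (m₁,m₂)=(3,1/2): CG² = 2/11, CG = +√(2/11)   ← matches the target
  (m₁,m₂)=(2,3/2): CG² = 6/11, CG = +√(6/11)
  (m₁,m₂)=(1,5/2): CG² = 3/11, CG = +√(3/11)
Pairs with CG² = 2/11: (3,1/2): +√(2/11)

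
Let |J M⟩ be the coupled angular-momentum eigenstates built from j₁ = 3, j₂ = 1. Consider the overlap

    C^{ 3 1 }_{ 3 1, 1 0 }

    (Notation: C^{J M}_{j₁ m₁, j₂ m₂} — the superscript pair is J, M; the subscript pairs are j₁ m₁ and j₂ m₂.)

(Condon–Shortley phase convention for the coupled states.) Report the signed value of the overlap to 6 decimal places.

+0.288675

√[7·1!5!1!/8! · 4!2!1!1!4!2!] = √(48)
  +(−1)^0/∏(0,1,2,1,3,0)! = 1/12  (running 1/12)
  +(−1)^1/∏(1,0,1,0,4,1)! = -1/24  (running 1/24)
⟨..|..⟩ = √(48)·(1/24) = +0.288675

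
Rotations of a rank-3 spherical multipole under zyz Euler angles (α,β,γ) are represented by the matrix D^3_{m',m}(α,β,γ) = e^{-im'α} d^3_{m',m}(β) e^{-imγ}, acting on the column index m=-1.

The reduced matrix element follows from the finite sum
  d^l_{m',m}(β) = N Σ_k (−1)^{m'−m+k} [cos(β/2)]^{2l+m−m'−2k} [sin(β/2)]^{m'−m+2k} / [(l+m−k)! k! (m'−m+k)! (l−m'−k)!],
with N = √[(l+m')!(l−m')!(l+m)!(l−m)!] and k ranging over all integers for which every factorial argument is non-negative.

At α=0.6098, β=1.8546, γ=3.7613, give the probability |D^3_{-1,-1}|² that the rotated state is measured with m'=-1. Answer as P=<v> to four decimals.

Split into d^3_{-1,-1}(β=1.8546) × two z-phases.
With c≡cos(β/2)=0.599996 and s≡sin(β/2)=0.800003, N=[2·24·2·24]^{1/2}=48.000000
The bounds max(0,m−m')=0 and min(l+m,l−m')=2 give 3 terms
  k=0: (−1)^0·48.0000/(48)·0.6000^6·0.8000^0 = +0.046654
  k=1: (−1)^1·48.0000/(6)·0.6000^4·0.8000^2 = -0.663540
  k=2: (−1)^2·48.0000/(8)·0.6000^2·0.8000^4 = +0.884737
d^3_{-1,-1}(1.8546) = +0.046654 -0.663540 +0.884737 = +0.267852
|D^3_{-1,-1}|² = |d^3_{-1,-1}(β)|² = (+0.267852)² = 0.071745 (the z-rotation phases have unit modulus)

P=0.0717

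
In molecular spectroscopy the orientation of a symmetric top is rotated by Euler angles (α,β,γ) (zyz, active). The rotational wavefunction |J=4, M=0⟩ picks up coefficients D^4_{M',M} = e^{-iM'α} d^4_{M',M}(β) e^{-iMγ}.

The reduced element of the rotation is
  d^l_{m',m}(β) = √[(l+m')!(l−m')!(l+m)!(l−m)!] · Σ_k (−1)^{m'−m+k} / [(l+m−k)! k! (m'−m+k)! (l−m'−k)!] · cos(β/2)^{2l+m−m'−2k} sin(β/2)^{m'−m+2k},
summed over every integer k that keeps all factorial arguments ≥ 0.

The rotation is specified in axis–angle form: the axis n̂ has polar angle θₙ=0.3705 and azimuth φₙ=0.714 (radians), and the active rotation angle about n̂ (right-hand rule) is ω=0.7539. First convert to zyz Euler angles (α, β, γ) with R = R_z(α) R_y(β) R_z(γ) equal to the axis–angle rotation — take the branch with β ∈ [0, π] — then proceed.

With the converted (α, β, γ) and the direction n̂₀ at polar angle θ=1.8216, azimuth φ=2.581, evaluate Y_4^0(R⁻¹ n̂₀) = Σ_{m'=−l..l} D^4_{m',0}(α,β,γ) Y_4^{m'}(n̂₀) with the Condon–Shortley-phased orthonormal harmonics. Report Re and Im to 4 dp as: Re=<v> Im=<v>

Re=-0.2378 Im=0.0000

Axis–angle → zyz. n̂ = (sinθₙcosφₙ, sinθₙsinφₙ, cosθₙ) = (+0.273643, +0.237113, +0.932146), ω = 0.7539.
R = I cosω + sinω [n̂]ₓ + (1−cosω) n̂n̂ᵀ gives
  R = [+0.749316, -0.620460, +0.231420; +0.655624, +0.744260, -0.127413; -0.093182, +0.247197, +0.964474]
β = atan2(√(R₁₃²+R₂₃²), R₃₃) = 0.267350; α = atan2(R₂₃, R₁₃) mod 2π = 5.779905; γ = atan2(R₃₂, −R₃₁) mod 2π = 1.210313
Need the full column D^4_{m',0} for m'=−4..4 at α=5.7799, β=0.2674, γ=1.2103.
cos(β/2)=0.991079, sin(β/2)=0.133277
d^4_{-4,0}: single k=4 term ⇒ +0.002547;  D = -0.001090-0.002302i
d^4_{-3,0}: k∈[3..4] ⇒ +0.026784 -0.000484 = +0.026299;  D = +0.001602-0.026251i
d^4_{-2,0}: k∈[2..4] ⇒ +0.159692 -0.007701 +0.000052 = +0.152043;  D = +0.081308-0.128476i
d^4_{-1,0}: k∈[1..4] ⇒ +0.559794 -0.060740 +0.001098 -0.000003 = +0.500149;  D = +0.438133-0.241223i
d^4_{0,0}: k∈[0..4] ⇒ +0.930819 -0.269328 +0.010959 -0.000088 +0.000000 = +0.672362;  D = +0.672362+0.000000i
d^4_{1,0}: k∈[0..3] ⇒ -0.559794 +0.060740 -0.001098 +0.000003 = -0.500149;  D = -0.438133-0.241223i
d^4_{2,0}: k∈[0..2] ⇒ +0.159692 -0.007701 +0.000052 = +0.152043;  D = +0.081308+0.128476i
d^4_{3,0}: k∈[0..1] ⇒ -0.026784 +0.000484 = -0.026299;  D = -0.001602-0.026251i
d^4_{4,0}: single k=0 term ⇒ +0.002547;  D = -0.001090+0.002302i
Y_4^{m'}(θ=1.8216,φ=2.581) and Σ D·Y over m':
  (-0.0011-0.0023i)·(-0.2425+0.3051i)  (+0.0016-0.0263i)·(-0.0313+0.2807i)  (+0.0813-0.1285i)·(-0.0776-0.1608i)  (+0.4381-0.2412i)·(-0.2475-0.1553i)  (+0.6724+0.0000i)·(+0.1359+0.0000i)  (-0.4381-0.2412i)·(+0.2475-0.1553i)  (+0.0813+0.1285i)·(-0.0776+0.1608i)  (-0.0016-0.0263i)·(+0.0313+0.2807i)  (-0.0011+0.0023i)·(-0.2425-0.3051i)
Y_4^0(R⁻¹ n̂) = -0.237766-0.000000i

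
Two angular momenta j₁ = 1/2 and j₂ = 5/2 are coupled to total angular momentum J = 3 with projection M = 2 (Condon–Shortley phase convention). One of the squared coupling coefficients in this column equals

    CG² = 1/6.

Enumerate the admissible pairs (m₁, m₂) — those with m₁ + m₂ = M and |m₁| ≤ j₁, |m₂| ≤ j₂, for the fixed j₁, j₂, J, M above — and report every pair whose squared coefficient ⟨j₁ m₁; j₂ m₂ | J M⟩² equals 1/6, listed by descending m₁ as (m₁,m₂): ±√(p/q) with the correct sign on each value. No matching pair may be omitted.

Admissible pairs with m₁+m₂ = M = 2: (-1/2,5/2), (1/2,3/2)
  (m₁,m₂)=(1/2,3/2): CG² = 5/6, CG = +√(5/6)
  (m₁,m₂)=(-1/2,5/2): CG² = 1/6, CG = +√(1/6)   ← matches the target
Pairs with CG² = 1/6: (-1/2,5/2): +√(1/6)

(-1/2,5/2): +√(1/6)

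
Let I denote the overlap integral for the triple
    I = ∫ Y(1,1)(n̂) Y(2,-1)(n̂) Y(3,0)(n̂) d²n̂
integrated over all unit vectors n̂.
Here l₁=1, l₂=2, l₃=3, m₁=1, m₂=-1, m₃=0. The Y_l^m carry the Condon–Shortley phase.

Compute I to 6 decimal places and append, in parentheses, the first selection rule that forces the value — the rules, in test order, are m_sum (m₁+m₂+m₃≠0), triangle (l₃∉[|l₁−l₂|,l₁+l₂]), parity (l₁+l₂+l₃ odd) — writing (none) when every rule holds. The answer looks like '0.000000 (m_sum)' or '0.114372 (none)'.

Checks pass: Σm=0; 6 even; l₃=3∈[1,3].
(2·1+1)(2·2+1)(2·3+1) = 105
Δ: 0! 2! 4! / 7! → 1/105
sum: t=0:+1/4 = 1/4
3j²(1 2 3; 0 0 0) = Δ·Π!·Σ² = 3/35  (sign -1)
sum: t=0:+1/12 = 1/12
3j²(1 2 3; 1 -1 0) = Δ·Π!·Σ² = 1/35  (sign -1)
combine: 4πI² = 105·3/35·1/35 = 9/35
take √, sign +1: I = 0.14304817
No selection rule forces the value: the integral is nonzero (none).

0.143048 (none)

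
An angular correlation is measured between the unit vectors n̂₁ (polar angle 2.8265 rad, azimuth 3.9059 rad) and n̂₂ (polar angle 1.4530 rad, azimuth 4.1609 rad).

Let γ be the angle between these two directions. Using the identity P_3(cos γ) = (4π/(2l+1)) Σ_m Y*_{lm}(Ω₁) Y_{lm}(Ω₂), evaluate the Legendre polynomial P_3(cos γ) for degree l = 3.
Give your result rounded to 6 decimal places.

Term-by-term m-sum for l=3 (normalisation 4π/7 = 1.795196):
  m=-3: (0.008208, -0.009319) × (0.407180, 0.034149) = (0.003660, -0.003514)  (running Σ = (0.003660, -0.003514))
  m=-2: (-0.003935, -0.093237) × (-0.053413, -0.105722) = (-0.009647, 0.005396)  (running Σ = (-0.005987, 0.001882))
  m=-1: (-0.254475, -0.243961) × (0.156546, -0.254482) = (-0.101920, 0.026568)  (running Σ = (-0.107907, 0.028450))
  m=0: (-0.539230, -0.000000) × (-0.128543, 0.000000) = (0.069314, 0.000000)  (running Σ = (-0.038593, 0.028450))
  m=1: (0.254475, -0.243961) × (-0.156546, -0.254482) = (-0.101920, -0.026568)  (running Σ = (-0.140513, 0.001882))
  m=2: (-0.003935, 0.093237) × (-0.053413, 0.105722) = (-0.009647, -0.005396)  (running Σ = (-0.150160, -0.003514))
  m=3: (-0.008208, -0.009319) × (-0.407180, 0.034149) = (0.003660, 0.003514)  (running Σ = (-0.146500, -0.000000))
Total Σ_m = (-0.146500, -0.000000). Multiply by 1.795196: (-0.262996, -0.000000). P_3(cos γ) = -0.262996

-0.262996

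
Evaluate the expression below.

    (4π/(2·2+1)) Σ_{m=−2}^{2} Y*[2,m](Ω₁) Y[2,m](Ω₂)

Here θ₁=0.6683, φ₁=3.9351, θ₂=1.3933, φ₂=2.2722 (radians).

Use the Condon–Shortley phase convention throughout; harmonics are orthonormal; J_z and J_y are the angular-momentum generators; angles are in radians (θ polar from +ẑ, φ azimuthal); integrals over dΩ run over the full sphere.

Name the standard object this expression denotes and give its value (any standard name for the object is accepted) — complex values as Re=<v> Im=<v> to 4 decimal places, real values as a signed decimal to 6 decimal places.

This sum is the spherical-harmonic addition theorem: it equals the Legendre polynomial P_l(cos γ) of the angle γ between the two directions.
Expand P_2 via completeness: Σ_{m} conj(Y_{2,m}) at Ω₁ times Y_{2,m} at Ω₂ —
  [-2]  conj(Y_{2,-2})(Ω₁) = (-0.002405, 0.148298) ; Y_{2,-2}(Ω₂) = (-0.062572, 0.368964) ; Δ = (-0.054566, -0.010167)
  [-1]  conj(Y_{2,-1})(Ω₁) = (-0.263518, -0.267826) ; Y_{2,-1}(Ω₂) = (-0.086638, -0.102568) ; Δ = (-0.004640, 0.050233)
  [+0]  conj(Y_{2,0})(Ω₁) = (0.267481, -0.000000) ; Y_{2,0}(Ω₂) = (-0.285894, 0.000000) ; Δ = (-0.076471, 0.000000)
  [+1]  conj(Y_{2,1})(Ω₁) = (0.263518, -0.267826) ; Y_{2,1}(Ω₂) = (0.086638, -0.102568) ; Δ = (-0.004640, -0.050233)
  [+2]  conj(Y_{2,2})(Ω₁) = (-0.002405, -0.148298) ; Y_{2,2}(Ω₂) = (-0.062572, -0.368964) ; Δ = (-0.054566, 0.010167)
Σ over m = (-0.194883, 0.000000); ×(4π/5) → (-0.489794, 0.000000). Real part: -0.489794

Legendre polynomial (addition theorem), -0.489794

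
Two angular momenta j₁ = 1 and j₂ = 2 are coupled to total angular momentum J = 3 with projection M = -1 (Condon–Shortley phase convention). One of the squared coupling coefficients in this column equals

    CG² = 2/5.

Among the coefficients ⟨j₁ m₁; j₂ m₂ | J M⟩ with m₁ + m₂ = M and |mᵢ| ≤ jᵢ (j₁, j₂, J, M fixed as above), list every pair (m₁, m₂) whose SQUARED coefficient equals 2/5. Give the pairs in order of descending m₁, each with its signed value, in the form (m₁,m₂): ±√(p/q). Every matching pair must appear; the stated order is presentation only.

(-1,0): +√(2/5)

Admissible pairs with m₁+m₂ = M = -1: (-1,0), (0,-1), (1,-2)
  (m₁,m₂)=(1,-2): CG² = 1/15, CG = +√(1/15)
  (m₁,m₂)=(0,-1): CG² = 8/15, CG = +√(8/15)
  (m₁,m₂)=(-1,0): CG² = 2/5, CG = +√(2/5)   ← matches the target
Pairs with CG² = 2/5: (-1,0): +√(2/5)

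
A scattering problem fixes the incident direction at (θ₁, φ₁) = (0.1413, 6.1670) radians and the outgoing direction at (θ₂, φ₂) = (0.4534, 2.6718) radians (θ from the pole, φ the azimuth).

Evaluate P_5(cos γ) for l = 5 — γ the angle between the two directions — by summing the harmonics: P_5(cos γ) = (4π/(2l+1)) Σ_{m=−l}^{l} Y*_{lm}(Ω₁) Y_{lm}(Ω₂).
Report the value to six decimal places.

-0.339499

Term-by-term m-sum for l=5 (normalisation 4π/11 = 1.142397):
  m=-5: (0.000021, -0.000014) × (0.005254, -0.005330) = (0.000000, -0.000000)  (running Σ = (0.000000, -0.000000))
  m=-4: (0.000511, -0.000256) × (-0.014742, 0.046280) = (0.000004, 0.000027)  (running Σ = (0.000004, 0.000027))
  m=-3: (0.007103, -0.002581) × (-0.029313, -0.180015) = (-0.000673, -0.001203)  (running Σ = (-0.000669, -0.001176))
  m=-2: (0.062840, -0.014871) × (0.245711, 0.336144) = (0.020439, 0.017469)  (running Σ = (0.019771, 0.016294))
  m=-1: (0.333901, -0.038970) × (-0.425417, -0.215987) = (-0.150464, -0.055540)  (running Σ = (-0.130693, -0.039246))
  m=0: (0.800550, -0.000000) × (-0.044712, 0.000000) = (-0.035794, 0.000000)  (running Σ = (-0.166488, -0.039246))
  m=1: (-0.333901, -0.038970) × (0.425417, -0.215987) = (-0.150464, 0.055540)  (running Σ = (-0.316952, 0.016294))
  m=2: (0.062840, 0.014871) × (0.245711, -0.336144) = (0.020439, -0.017469)  (running Σ = (-0.296513, -0.001176))
  m=3: (-0.007103, -0.002581) × (0.029313, -0.180015) = (-0.000673, 0.001203)  (running Σ = (-0.297186, 0.000027))
  m=4: (0.000511, 0.000256) × (-0.014742, -0.046280) = (0.000004, -0.000027)  (running Σ = (-0.297181, -0.000000))
  m=5: (-0.000021, -0.000014) × (-0.005254, -0.005330) = (0.000000, 0.000000)  (running Σ = (-0.297181, -0.000000))
Σ over m = (-0.297181, -0.000000); ×(4π/11) → (-0.339499, -0.000000). Real part: -0.339499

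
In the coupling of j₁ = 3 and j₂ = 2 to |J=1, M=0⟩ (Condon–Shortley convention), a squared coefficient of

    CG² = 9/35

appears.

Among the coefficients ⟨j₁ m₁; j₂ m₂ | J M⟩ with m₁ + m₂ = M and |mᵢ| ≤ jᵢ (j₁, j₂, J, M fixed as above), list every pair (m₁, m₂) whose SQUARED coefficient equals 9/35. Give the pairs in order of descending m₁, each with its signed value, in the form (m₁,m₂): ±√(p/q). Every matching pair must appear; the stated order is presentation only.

Admissible pairs with m₁+m₂ = M = 0: (-2,2), (-1,1), (0,0), (1,-1), (2,-2)
  (m₁,m₂)=(2,-2): CG² = 1/7, CG = +√(1/7)
  (m₁,m₂)=(1,-1): CG² = 8/35, CG = −√(8/35)
  (m₁,m₂)=(0,0): CG² = 9/35, CG = +√(9/35)   ← matches the target
  (m₁,m₂)=(-1,1): CG² = 8/35, CG = −√(8/35)
  (m₁,m₂)=(-2,2): CG² = 1/7, CG = +√(1/7)
Pairs with CG² = 9/35: (0,0): +√(9/35)

(0,0): +√(9/35)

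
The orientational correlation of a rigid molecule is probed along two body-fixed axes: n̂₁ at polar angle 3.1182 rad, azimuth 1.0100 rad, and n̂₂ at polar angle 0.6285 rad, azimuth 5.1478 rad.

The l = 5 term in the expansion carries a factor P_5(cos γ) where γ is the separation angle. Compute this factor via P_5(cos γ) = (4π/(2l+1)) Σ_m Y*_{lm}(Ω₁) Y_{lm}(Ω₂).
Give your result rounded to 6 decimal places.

0.374851

Term-by-term m-sum for l=5 (normalisation 4π/11 = 1.142397):
  m=-5: Y*=+0.000000-0.000000i  Y=+0.026794-0.018578i  product -0.000000-0.000000i
  m=-4: Y*=+0.000000+0.000000i  Y=-0.024118-0.139792i  product +0.000000-0.000000i
  m=-3: Y*=-0.000035+0.000004i  Y=-0.331764-0.089879i  product +0.000012+0.000002i
  m=-2: Y*=+0.000804-0.001669i  Y=-0.293978+0.349041i  product +0.000346+0.000771i
  m=-1: Y*=+0.031815+0.050656i  Y=+0.065966+0.141806i  product -0.005085+0.007853i
  m=+0: Y*=-0.931767-0.000000i  Y=-0.362300+0.000000i  product +0.337579+0.000000i
  m=+1: Y*=-0.031815+0.050656i  Y=-0.065966+0.141806i  product -0.005085-0.007853i
  m=+2: Y*=+0.000804+0.001669i  Y=-0.293978-0.349041i  product +0.000346-0.000771i
  m=+3: Y*=+0.000035+0.000004i  Y=+0.331764-0.089879i  product +0.000012-0.000002i
  m=+4: Y*=+0.000000-0.000000i  Y=-0.024118+0.139792i  product +0.000000+0.000000i
  m=+5: Y*=-0.000000-0.000000i  Y=-0.026794-0.018578i  product -0.000000+0.000000i
Σ over m = +0.328126-0.000000i; ×(4π/11) → +0.374851-0.000000i. Real part: 0.374851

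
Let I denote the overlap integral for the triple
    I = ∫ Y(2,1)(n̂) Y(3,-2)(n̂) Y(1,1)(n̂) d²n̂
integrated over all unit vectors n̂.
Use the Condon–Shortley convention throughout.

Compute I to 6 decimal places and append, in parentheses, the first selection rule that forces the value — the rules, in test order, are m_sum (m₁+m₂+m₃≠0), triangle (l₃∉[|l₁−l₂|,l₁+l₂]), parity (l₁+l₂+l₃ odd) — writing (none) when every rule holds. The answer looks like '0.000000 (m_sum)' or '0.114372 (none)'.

Checks pass: Σm=0; 6 even; l₃=1∈[1,5].
(2·2+1)(2·3+1)(2·1+1) = 105
Δ: 4! 0! 2! / 7! → 1/105
sum: t=2:+1/4 = 1/4
3j²(2 3 1; 0 0 0) = Δ·Π!·Σ² = 3/35  (sign -1)
sum: t=1:−1/12 = -1/12
3j²(2 3 1; 1 -2 1) = Δ·Π!·Σ² = 2/21  (sign -1)
combine: 4πI² = 105·3/35·2/21 = 6/7
take √, sign +1: I = 0.26116903
No selection rule forces the value: the integral is nonzero (none).

0.261169 (none)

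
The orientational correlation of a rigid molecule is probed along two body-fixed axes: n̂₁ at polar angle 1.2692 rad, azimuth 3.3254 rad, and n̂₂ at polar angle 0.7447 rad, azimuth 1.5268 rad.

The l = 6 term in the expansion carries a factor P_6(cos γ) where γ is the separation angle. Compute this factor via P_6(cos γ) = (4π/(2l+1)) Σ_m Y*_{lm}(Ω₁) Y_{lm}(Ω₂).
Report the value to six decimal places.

-0.278768

Expand P_6 via completeness: Σ_{m} conj(Y_{6,m}) at Ω₁ times Y_{6,m} at Ω₂ —
  term(m=-6) = -0.003473-0.016789i   from Y*(Ω₁)=+0.165160+0.326795i, Y(Ω₂)=-0.045200-0.012217i
  term(m=-5) = -0.063061+0.029057i   from Y*(Ω₁)=-0.239351-0.313703i, Y(Ω₂)=+0.038397-0.171724i
  term(m=-4) = -0.001991-0.002567i   from Y*(Ω₁)=-0.006469-0.005851i, Y(Ω₂)=+0.366675+0.065204i
  term(m=-3) = -0.094866+0.116497i   from Y*(Ω₁)=+0.291195+0.179104i, Y(Ω₂)=-0.057836+0.435638i
  term(m=-2) = +0.012086+0.005922i   from Y*(Ω₁)=-0.091814-0.035360i, Y(Ω₂)=-0.136262-0.012021i
  term(m=-1) = +0.022249-0.095974i   from Y*(Ω₁)=-0.299828-0.055740i, Y(Ω₂)=-0.014208+0.322736i
  term(m=+0) = -0.030278+0.000000i   from Y*(Ω₁)=+0.125294-0.000000i, Y(Ω₂)=-0.241654+0.000000i
  term(m=+1) = +0.022249+0.095974i   from Y*(Ω₁)=+0.299828-0.055740i, Y(Ω₂)=+0.014208+0.322736i
  term(m=+2) = +0.012086-0.005922i   from Y*(Ω₁)=-0.091814+0.035360i, Y(Ω₂)=-0.136262+0.012021i
  term(m=+3) = -0.094866-0.116497i   from Y*(Ω₁)=-0.291195+0.179104i, Y(Ω₂)=+0.057836+0.435638i
  term(m=+4) = -0.001991+0.002567i   from Y*(Ω₁)=-0.006469+0.005851i, Y(Ω₂)=+0.366675-0.065204i
  term(m=+5) = -0.063061-0.029057i   from Y*(Ω₁)=+0.239351-0.313703i, Y(Ω₂)=-0.038397-0.171724i
  term(m=+6) = -0.003473+0.016789i   from Y*(Ω₁)=+0.165160-0.326795i, Y(Ω₂)=-0.045200+0.012217i
Total Σ_m = -0.288387-0.000000i. Multiply by 0.966644: -0.278768-0.000000i. P_6(cos γ) = -0.278768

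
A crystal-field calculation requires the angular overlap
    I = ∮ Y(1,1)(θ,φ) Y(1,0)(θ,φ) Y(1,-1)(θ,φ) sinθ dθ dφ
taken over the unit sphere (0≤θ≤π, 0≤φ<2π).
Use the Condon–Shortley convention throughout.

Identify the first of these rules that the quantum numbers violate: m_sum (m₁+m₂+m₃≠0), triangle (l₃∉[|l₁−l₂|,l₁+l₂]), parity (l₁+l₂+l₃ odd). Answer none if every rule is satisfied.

m₁+m₂+m₃ = 1 + 0 − 1 = 0  ✓
triangle: |1−1|=0 ≤ l₃=1 ≤ 1+1=2  ✓
parity: l₁+l₂+l₃ = 3 is odd  ✗

parity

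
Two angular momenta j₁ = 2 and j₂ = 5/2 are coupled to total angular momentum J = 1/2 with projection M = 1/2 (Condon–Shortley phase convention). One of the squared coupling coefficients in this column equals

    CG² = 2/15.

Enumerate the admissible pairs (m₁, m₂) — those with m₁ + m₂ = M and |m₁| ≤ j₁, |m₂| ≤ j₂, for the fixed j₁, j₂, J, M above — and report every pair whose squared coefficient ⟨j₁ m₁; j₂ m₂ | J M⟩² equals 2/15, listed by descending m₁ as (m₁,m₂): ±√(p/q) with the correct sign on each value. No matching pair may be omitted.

Admissible pairs with m₁+m₂ = M = 1/2: (-2,5/2), (-1,3/2), (0,1/2), (1,-1/2), (2,-3/2)
  (m₁,m₂)=(2,-3/2): CG² = 1/15, CG = +√(1/15)
  (m₁,m₂)=(1,-1/2): CG² = 2/15, CG = −√(2/15)   ← matches the target
  (m₁,m₂)=(0,1/2): CG² = 1/5, CG = +√(1/5)
  (m₁,m₂)=(-1,3/2): CG² = 4/15, CG = −√(4/15)
  (m₁,m₂)=(-2,5/2): CG² = 1/3, CG = +√(1/3)
Pairs with CG² = 2/15: (1,-1/2): −√(2/15)

(1,-1/2): −√(2/15)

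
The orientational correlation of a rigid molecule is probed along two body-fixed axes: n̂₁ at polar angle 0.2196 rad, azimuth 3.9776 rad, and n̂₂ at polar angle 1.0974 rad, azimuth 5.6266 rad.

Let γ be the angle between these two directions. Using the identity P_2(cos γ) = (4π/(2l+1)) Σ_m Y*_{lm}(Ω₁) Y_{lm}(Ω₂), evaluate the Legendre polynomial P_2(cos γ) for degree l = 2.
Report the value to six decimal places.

-0.222887

Addition theorem: P_2(cos γ) = (4π/5) Σ_m Y*_{lm}(Ω₁) Y_{lm}(Ω₂), m = −2…2:
  term(m=-2) = -0.00554 + 0.00087j   from Y*(Ω₁)=-0.00185 + 0.01824j, Y(Ω₂)=0.07796 + 0.29589j
  term(m=-1) = -0.00402 - 0.05133j   from Y*(Ω₁)=-0.11012 - 0.12187j, Y(Ω₂)=0.24830 + 0.19135j
  term(m=+0) = -0.06956 + 0.00000j   from Y*(Ω₁)=0.58588 + 0.00000j, Y(Ω₂)=-0.11872 + 0.00000j
  term(m=+1) = -0.00402 + 0.05133j   from Y*(Ω₁)=0.11012 - 0.12187j, Y(Ω₂)=-0.24830 + 0.19135j
  term(m=+2) = -0.00554 - 0.00087j   from Y*(Ω₁)=-0.00185 - 0.01824j, Y(Ω₂)=0.07796 - 0.29589j
Total Σ_m = -0.08868 - 0.00000j. Multiply by 2.513274: -0.22289 - 0.00000j. P_2(cos γ) = -0.222887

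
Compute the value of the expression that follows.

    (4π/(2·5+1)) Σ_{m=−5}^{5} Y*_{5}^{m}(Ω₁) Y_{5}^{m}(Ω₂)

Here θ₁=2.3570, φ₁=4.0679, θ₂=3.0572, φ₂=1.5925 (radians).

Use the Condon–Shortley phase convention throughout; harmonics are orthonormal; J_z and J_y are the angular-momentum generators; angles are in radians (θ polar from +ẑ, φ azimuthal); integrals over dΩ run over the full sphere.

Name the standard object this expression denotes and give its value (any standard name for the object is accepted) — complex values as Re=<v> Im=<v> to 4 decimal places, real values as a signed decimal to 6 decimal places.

This sum is the spherical-harmonic addition theorem: it equals the Legendre polynomial P_l(cos γ) of the angle γ between the two directions.
Term-by-term m-sum for l=5 (normalisation 4π/11 = 1.142397):
  m=-5: Y*=0.00660 + 0.08145j  Y=-0.00000 - 0.00000j  product 0.00000 - 0.00000j
  m=-4: Y*=0.21879 + 0.13828j  Y=-0.00007 + 0.00001j  product -0.00002 - 0.00001j
  m=-3: Y*=0.40010 - 0.15182j  Y=0.00011 + 0.00164j  product 0.00029 + 0.00064j
  m=-2: Y*=0.08365 - 0.28893j  Y=0.02372 - 0.00103j  product 0.00169 - 0.00694j
  m=-1: Y*=0.10120 + 0.13465j  Y=-0.00457 - 0.21059j  product 0.02789 - 0.02193j
  m=+0: Y*=0.35221 + 0.00000j  Y=-0.88628 + 0.00000j  product -0.31215 + 0.00000j
  m=+1: Y*=-0.10120 + 0.13465j  Y=0.00457 - 0.21059j  product 0.02789 + 0.02193j
  m=+2: Y*=0.08365 + 0.28893j  Y=0.02372 + 0.00103j  product 0.00169 + 0.00694j
  m=+3: Y*=-0.40010 - 0.15182j  Y=-0.00011 + 0.00164j  product 0.00029 - 0.00064j
  m=+4: Y*=0.21879 - 0.13828j  Y=-0.00007 - 0.00001j  product -0.00002 + 0.00001j
  m=+5: Y*=-0.00660 + 0.08145j  Y=0.00000 - 0.00000j  product 0.00000 + 0.00000j
Accumulated sum -0.25244 + 0.00000j; after 4π/(2l+1) scaling, -0.28839 + 0.00000j ⇒ P_5 = -0.288389

Legendre polynomial (addition theorem), -0.288389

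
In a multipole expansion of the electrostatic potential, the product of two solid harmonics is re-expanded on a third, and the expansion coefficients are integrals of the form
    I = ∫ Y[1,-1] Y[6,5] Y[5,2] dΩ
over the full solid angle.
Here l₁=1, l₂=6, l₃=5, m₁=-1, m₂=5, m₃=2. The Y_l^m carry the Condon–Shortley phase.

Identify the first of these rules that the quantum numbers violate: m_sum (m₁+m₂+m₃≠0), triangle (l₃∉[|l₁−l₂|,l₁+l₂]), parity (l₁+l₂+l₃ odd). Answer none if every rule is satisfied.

m_sum

m₁+m₂+m₃ = -1 + 5 + 2 = 6  ✗
triangle: |1−6|=5 ≤ l₃=5 ≤ 1+6=7
parity: l₁+l₂+l₃ = 12 is even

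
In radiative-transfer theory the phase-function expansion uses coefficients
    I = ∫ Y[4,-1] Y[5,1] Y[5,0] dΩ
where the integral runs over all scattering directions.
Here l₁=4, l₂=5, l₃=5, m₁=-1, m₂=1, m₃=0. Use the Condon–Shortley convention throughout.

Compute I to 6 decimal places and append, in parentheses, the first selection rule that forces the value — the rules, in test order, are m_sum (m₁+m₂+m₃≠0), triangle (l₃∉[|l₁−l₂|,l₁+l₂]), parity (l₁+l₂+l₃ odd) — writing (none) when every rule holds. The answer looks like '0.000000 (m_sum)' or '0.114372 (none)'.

-0.053153 (none)

m-sum 0 ✓  L=14 even ✓  1≤5≤9 ✓
Π(2lᵢ+1) = 9×11×11 = 1089
triangle coeff Δ(4,5,5) = 1/3153150
Σ_t [0,4]: t=0:+1/69120 t=1:−1/1728 t=2:+1/576 t=3:−1/1728 t=4:+1/69120 = 7/11520
(3j)²=2/143 [(4 5 5; 0 0 0)], sign=-1
Σ_t [1,4]: t=1:−1/17280 t=2:+1/1152 t=3:−1/864 t=4:+1/6912 = -7/34560
(3j)²=1/429 [(4 5 5; -1 1 0)], sign=+1
⇒ 4πI² = 6/169
I = (-1)√(6/169/(4π)) = -0.05315295
No selection rule forces the value: the integral is nonzero (none).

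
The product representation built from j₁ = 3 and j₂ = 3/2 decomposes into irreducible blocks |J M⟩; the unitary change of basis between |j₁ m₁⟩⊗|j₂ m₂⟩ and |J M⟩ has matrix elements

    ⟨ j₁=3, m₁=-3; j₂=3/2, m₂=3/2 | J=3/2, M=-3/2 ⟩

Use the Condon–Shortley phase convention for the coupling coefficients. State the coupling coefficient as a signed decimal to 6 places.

triangle: 3!*3!*0!/7! = 36/5040
(j±m)!: 0!*6!*3!*0!*0!*3! = 25920
prefactor² = (2J+1)*Δ*N² = 5184/7
  k=3: −1/(3!*0!*3!*0!*0!*0!) = -1/36
Σ = -1/36  ⇒  CG² = 5184/7*(-1/36)² = 4/7
CG = −√(4/7) = -0.755929

−√(4/7) = -0.755929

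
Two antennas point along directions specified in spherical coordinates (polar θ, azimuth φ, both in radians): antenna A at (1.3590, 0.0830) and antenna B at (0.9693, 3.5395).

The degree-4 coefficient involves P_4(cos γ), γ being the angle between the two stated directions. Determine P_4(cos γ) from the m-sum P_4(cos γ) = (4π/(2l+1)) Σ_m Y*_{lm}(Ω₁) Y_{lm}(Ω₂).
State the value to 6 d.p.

-0.428189

Addition theorem: P_4(cos γ) = (4π/9) Σ_m Y*_{lm}(Ω₁) Y_{lm}(Ω₂), m = −4…4:
  m=-4: (0.382208, 0.131770) × (-0.004260, -0.204452) = (0.025313, -0.078705)  (running Σ = (0.025313, -0.078705))
  m=-3: (0.238292, 0.060592) × (-0.146169, 0.369090) = (-0.057195, 0.079094)  (running Σ = (-0.031882, 0.000390))
  m=-2: (-0.217797, -0.036490) × (0.197544, -0.201702) = (-0.050385, 0.036722)  (running Σ = (-0.082267, 0.037112))
  m=-1: (-0.260709, -0.021689) × (0.154336, -0.064872) = (-0.041644, 0.013565)  (running Σ = (-0.123910, 0.050677))
  m=0: (0.184344, -0.000000) × (-0.319223, 0.000000) = (-0.058847, 0.000000)  (running Σ = (-0.182757, 0.050677))
  m=1: (0.260709, -0.021689) × (-0.154336, -0.064872) = (-0.041644, -0.013565)  (running Σ = (-0.224401, 0.037112))
  m=2: (-0.217797, 0.036490) × (0.197544, 0.201702) = (-0.050385, -0.036722)  (running Σ = (-0.274786, 0.000390))
  m=3: (-0.238292, 0.060592) × (0.146169, 0.369090) = (-0.057195, -0.079094)  (running Σ = (-0.331980, -0.078705))
  m=4: (0.382208, -0.131770) × (-0.004260, 0.204452) = (0.025313, 0.078705)  (running Σ = (-0.306668, 0.000000))
Σ over m = (-0.306668, 0.000000); ×(4π/9) → (-0.428189, 0.000000). Real part: -0.428189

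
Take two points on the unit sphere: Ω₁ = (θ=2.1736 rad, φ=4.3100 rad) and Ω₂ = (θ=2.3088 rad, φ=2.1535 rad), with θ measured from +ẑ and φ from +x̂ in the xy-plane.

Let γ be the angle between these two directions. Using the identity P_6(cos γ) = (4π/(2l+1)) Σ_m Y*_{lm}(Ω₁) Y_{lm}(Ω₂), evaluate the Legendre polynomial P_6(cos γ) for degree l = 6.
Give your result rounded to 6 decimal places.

Addition theorem: P_6(cos γ) = (4π/13) Σ_m Y*_{lm}(Ω₁) Y_{lm}(Ω₂), m = −6…6:
  m=-6: (0.112749, 0.100346) × (0.074277, -0.027504) = (0.011135, 0.004352)  (running Σ = (0.011135, 0.004352))
  m=-5: (0.325410, -0.153654) × (0.056419, -0.243065) = (-0.018989, -0.087765)  (running Σ = (-0.007854, -0.083412))
  m=-4: (-0.016142, -0.416267) × (-0.293015, -0.308279) = (-0.123597, 0.126949)  (running Σ = (-0.131451, 0.043537))
  m=-3: (-0.103375, -0.039340) × (-0.345765, 0.061960) = (0.038181, 0.007197)  (running Σ = (-0.093270, 0.050734))
  m=-2: (0.210864, -0.219199) × (0.027133, -0.063223) = (-0.008137, -0.019279)  (running Σ = (-0.101407, 0.031455))
  m=-1: (-0.092942, -0.218373) × (-0.205156, -0.311295) = (-0.048911, 0.073733)  (running Σ = (-0.150318, 0.105188))
  m=0: (0.246418, -0.000000) × (-0.037493, 0.000000) = (-0.009239, 0.000000)  (running Σ = (-0.159557, 0.105188))
  m=1: (0.092942, -0.218373) × (0.205156, -0.311295) = (-0.048911, -0.073733)  (running Σ = (-0.208468, 0.031455))
  m=2: (0.210864, 0.219199) × (0.027133, 0.063223) = (-0.008137, 0.019279)  (running Σ = (-0.216605, 0.050734))
  m=3: (0.103375, -0.039340) × (0.345765, 0.061960) = (0.038181, -0.007197)  (running Σ = (-0.178424, 0.043537))
  m=4: (-0.016142, 0.416267) × (-0.293015, 0.308279) = (-0.123597, -0.126949)  (running Σ = (-0.302021, -0.083412))
  m=5: (-0.325410, -0.153654) × (-0.056419, -0.243065) = (-0.018989, 0.087765)  (running Σ = (-0.321009, 0.004352))
  m=6: (0.112749, -0.100346) × (0.074277, 0.027504) = (0.011135, -0.004352)  (running Σ = (-0.309875, 0.000000))
Σ over m = (-0.309875, 0.000000); ×(4π/13) → (-0.299539, 0.000000). Real part: -0.299539

-0.299539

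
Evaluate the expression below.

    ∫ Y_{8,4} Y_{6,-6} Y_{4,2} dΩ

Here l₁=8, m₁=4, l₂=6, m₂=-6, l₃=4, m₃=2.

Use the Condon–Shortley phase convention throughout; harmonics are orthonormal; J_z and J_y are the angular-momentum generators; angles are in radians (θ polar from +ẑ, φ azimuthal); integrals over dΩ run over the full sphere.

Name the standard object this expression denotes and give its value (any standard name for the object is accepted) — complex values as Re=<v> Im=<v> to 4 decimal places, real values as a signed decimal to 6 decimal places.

Gaunt coefficient, -0.069625

This is a Gaunt coefficient — the integral of a triple product of spherical harmonics over the sphere.
m-sum 0 ✓  L=18 even ✓  2≤4≤14 ✓
Π(2lᵢ+1) = 17×13×9 = 1989
triangle coeff Δ(8,6,4) = 1/23279256
Σ_t [4,6]: t=4:+1/1658880 t=5:−1/518400 t=6:+1/1658880 = -1/1382400
(3j)²=504/46189 [(8 6 4; 0 0 0)], sign=-1
Σ_t [0,0]: t=0:+1/348364800 = 1/348364800
(3j)²=165/58786 [(8 6 4; 4 -6 2)], sign=+1
⇒ 4πI² = 4860/79781
I = (-1)√(4860/79781/(4π)) = -0.06962472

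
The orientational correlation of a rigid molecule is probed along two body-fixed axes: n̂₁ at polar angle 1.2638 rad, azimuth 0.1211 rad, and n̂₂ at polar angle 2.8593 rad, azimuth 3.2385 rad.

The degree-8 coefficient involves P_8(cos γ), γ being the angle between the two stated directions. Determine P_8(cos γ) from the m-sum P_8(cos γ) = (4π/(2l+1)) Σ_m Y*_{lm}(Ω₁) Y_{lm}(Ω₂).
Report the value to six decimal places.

0.090163

Expand P_8 via completeness: Σ_{m} conj(Y_{8,m}) at Ω₁ times Y_{8,m} at Ω₂ —
  m=-8: Y*=+0.198996+0.289630i  Y=+0.000013-0.000013i  product +0.000006+0.000001i
  m=-7: Y*=+0.294862+0.334099i  Y=+0.000201-0.000162i  product +0.000113+0.000019i
  m=-6: Y*=+0.078071+0.069390i  Y=+0.001886-0.001240i  product +0.000233+0.000034i
  m=-5: Y*=-0.259240-0.179457i  Y=+0.012560-0.006611i  product -0.004442-0.000540i
  m=-4: Y*=-0.205737-0.108262i  Y=+0.060949-0.024885i  product -0.015234-0.001479i
  m=-3: Y*=+0.203213+0.077257i  Y=+0.211930-0.063409i  product +0.047966+0.003487i
  m=-2: Y*=+0.264610+0.065372i  Y=+0.491152-0.096403i  product +0.136266+0.006598i
  m=-1: Y*=-0.168546-0.020511i  Y=+0.607387-0.059045i  product -0.103584-0.002506i
  m=+0: Y*=-0.281440-0.000000i  Y=+0.002403+0.000000i  product -0.000676-0.000000i
  m=+1: Y*=+0.168546-0.020511i  Y=-0.607387-0.059045i  product -0.103584+0.002506i
  m=+2: Y*=+0.264610-0.065372i  Y=+0.491152+0.096403i  product +0.136266-0.006598i
  m=+3: Y*=-0.203213+0.077257i  Y=-0.211930-0.063409i  product +0.047966-0.003487i
  m=+4: Y*=-0.205737+0.108262i  Y=+0.060949+0.024885i  product -0.015234+0.001479i
  m=+5: Y*=+0.259240-0.179457i  Y=-0.012560-0.006611i  product -0.004442+0.000540i
  m=+6: Y*=+0.078071-0.069390i  Y=+0.001886+0.001240i  product +0.000233-0.000034i
  m=+7: Y*=-0.294862+0.334099i  Y=-0.000201-0.000162i  product +0.000113-0.000019i
  m=+8: Y*=+0.198996-0.289630i  Y=+0.000013+0.000013i  product +0.000006-0.000001i
Total Σ_m = +0.121974-0.000000i. Multiply by 0.739198: +0.090163-0.000000i. P_8(cos γ) = 0.090163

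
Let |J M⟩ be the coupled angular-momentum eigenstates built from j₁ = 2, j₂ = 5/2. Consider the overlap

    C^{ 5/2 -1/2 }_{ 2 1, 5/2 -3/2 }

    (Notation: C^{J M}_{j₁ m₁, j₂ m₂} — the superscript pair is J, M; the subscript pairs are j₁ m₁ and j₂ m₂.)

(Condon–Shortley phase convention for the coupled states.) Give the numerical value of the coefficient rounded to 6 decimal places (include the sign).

√[6·2!2!3!/8! · 3!1!1!4!2!3!] = √(216/35)
  +(−1)^0/∏(0,2,1,1,1,2)! = 1/4  (running 1/4)
  +(−1)^1/∏(1,1,0,0,2,3)! = -1/12  (running 1/6)
⟨..|..⟩ = √(216/35)·(1/6) = +0.414039

+0.414039  (= +√(6/35))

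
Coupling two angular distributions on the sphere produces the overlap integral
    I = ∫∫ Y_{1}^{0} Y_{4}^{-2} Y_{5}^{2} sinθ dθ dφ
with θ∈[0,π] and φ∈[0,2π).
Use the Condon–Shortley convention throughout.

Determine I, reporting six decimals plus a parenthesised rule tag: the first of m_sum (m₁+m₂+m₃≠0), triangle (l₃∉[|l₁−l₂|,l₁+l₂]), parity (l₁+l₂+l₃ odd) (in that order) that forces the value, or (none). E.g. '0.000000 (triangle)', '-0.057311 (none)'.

0.225034 (none)

m-sum 0 ✓  L=10 even ✓  3≤5≤5 ✓
Π(2lᵢ+1) = 3×9×11 = 297
triangle coeff Δ(1,4,5) = 1/495
Σ_t [0,0]: t=0:+1/576 = 1/576
(3j)²=5/99 [(1 4 5; 0 0 0)], sign=-1
Σ_t [0,0]: t=0:+1/1440 = 1/1440
(3j)²=7/165 [(1 4 5; 0 -2 2)], sign=-1
⇒ 4πI² = 7/11
I = (+1)√(7/11/(4π)) = 0.22503380
No selection rule forces the value: the integral is nonzero (none).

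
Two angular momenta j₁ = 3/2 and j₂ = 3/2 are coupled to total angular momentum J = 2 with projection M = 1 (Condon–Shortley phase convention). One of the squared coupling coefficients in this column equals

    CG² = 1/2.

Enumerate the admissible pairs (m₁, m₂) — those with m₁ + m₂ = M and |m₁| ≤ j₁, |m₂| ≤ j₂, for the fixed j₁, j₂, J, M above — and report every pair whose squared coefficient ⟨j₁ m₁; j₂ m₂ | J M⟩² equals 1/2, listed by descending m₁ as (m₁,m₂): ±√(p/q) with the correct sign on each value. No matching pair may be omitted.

Admissible pairs with m₁+m₂ = M = 1: (-1/2,3/2), (1/2,1/2), (3/2,-1/2)
  (m₁,m₂)=(3/2,-1/2): CG² = 1/2, CG = +√(1/2)   ← matches the target
  (m₁,m₂)=(1/2,1/2): CG² = 0/1, CG = 0
  (m₁,m₂)=(-1/2,3/2): CG² = 1/2, CG = −√(1/2)   ← matches the target
Pairs with CG² = 1/2: (3/2,-1/2): +√(1/2); (-1/2,3/2): −√(1/2)

(3/2,-1/2): +√(1/2); (-1/2,3/2): −√(1/2)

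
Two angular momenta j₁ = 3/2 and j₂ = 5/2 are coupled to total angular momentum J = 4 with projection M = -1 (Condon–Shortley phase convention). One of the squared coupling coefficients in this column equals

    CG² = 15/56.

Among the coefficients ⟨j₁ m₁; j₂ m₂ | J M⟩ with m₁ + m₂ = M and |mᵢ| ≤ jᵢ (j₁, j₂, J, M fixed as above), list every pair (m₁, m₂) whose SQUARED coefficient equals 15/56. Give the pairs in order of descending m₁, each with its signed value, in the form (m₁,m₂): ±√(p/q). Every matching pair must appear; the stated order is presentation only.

(1/2,-3/2): +√(15/56)

Admissible pairs with m₁+m₂ = M = -1: (-3/2,1/2), (-1/2,-1/2), (1/2,-3/2), (3/2,-5/2)
  (m₁,m₂)=(3/2,-5/2): CG² = 1/56, CG = +√(1/56)
  (m₁,m₂)=(1/2,-3/2): CG² = 15/56, CG = +√(15/56)   ← matches the target
  (m₁,m₂)=(-1/2,-1/2): CG² = 15/28, CG = +√(15/28)
  (m₁,m₂)=(-3/2,1/2): CG² = 5/28, CG = +√(5/28)
Pairs with CG² = 15/56: (1/2,-3/2): +√(15/56)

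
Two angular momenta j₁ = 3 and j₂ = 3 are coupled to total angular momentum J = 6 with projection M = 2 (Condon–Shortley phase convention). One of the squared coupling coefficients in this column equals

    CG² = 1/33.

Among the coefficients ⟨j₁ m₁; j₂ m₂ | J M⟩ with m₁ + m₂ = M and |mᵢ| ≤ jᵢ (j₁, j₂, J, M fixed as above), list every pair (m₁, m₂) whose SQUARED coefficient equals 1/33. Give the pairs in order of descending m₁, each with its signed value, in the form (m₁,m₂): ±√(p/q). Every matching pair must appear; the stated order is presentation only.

(3,-1): +√(1/33); (-1,3): +√(1/33)

Admissible pairs with m₁+m₂ = M = 2: (-1,3), (0,2), (1,1), (2,0), (3,-1)
  (m₁,m₂)=(3,-1): CG² = 1/33, CG = +√(1/33)   ← matches the target
  (m₁,m₂)=(2,0): CG² = 8/33, CG = +√(8/33)
  (m₁,m₂)=(1,1): CG² = 5/11, CG = +√(5/11)
  (m₁,m₂)=(0,2): CG² = 8/33, CG = +√(8/33)
  (m₁,m₂)=(-1,3): CG² = 1/33, CG = +√(1/33)   ← matches the target
Pairs with CG² = 1/33: (3,-1): +√(1/33); (-1,3): +√(1/33)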